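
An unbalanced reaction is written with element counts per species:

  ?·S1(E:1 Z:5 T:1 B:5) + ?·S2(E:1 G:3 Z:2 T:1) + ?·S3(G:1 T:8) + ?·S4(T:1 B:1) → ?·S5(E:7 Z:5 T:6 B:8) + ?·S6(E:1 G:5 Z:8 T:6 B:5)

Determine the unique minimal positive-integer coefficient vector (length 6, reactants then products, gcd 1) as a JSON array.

Coefficients: [5, 6, 2, 3, 1, 4]

E: 5·1+6·1+2·0+3·0 = 11 | 1·7+4·1 = 11
G: 5·0+6·3+2·1+3·0 = 20 | 1·0+4·5 = 20
Z: 5·5+6·2+2·0+3·0 = 37 | 1·5+4·8 = 37
T: 5·1+6·1+2·8+3·1 = 30 | 1·6+4·6 = 30
B: 5·5+6·0+2·0+3·1 = 28 | 1·8+4·5 = 28
gcd(5,6,2,3,1,4) = 1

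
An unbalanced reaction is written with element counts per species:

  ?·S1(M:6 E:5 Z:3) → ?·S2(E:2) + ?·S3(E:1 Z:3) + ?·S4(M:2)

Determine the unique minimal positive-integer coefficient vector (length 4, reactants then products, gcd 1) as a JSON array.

Coefficients: [1, 2, 1, 3]

M: 1·6 = 6 | 2·0+1·0+3·2 = 6
E: 1·5 = 5 | 2·2+1·1+3·0 = 5
Z: 1·3 = 3 | 2·0+1·3+3·0 = 3
gcd(1,2,1,3) = 1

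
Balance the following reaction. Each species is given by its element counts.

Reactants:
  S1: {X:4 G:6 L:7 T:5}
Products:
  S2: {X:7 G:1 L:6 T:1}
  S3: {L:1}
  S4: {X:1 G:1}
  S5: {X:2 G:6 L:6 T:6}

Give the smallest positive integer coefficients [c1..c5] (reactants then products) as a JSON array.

X: 5·4 = 20 | 1·7+5·0+5·1+4·2 = 20
G: 5·6 = 30 | 1·1+5·0+5·1+4·6 = 30
L: 5·7 = 35 | 1·6+5·1+5·0+4·6 = 35
T: 5·5 = 25 | 1·1+5·0+5·0+4·6 = 25
gcd(5,1,5,5,4) = 1

Coefficients: [5, 1, 5, 5, 4]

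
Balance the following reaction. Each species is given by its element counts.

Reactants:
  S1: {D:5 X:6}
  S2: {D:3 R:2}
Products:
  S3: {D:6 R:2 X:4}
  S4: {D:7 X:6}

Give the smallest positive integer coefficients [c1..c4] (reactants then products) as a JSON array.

Coefficients: [5, 6, 6, 1]

D: 5·5+6·3 = 43 | 6·6+1·7 = 43
R: 5·0+6·2 = 12 | 6·2+1·0 = 12
X: 5·6+6·0 = 30 | 6·4+1·6 = 30
gcd(5,6,6,1) = 1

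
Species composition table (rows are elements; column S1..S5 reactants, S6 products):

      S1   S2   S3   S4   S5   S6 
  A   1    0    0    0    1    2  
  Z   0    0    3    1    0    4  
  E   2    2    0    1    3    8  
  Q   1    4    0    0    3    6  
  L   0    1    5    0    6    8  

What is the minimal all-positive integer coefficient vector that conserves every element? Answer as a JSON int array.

Coefficients: [4, 2, 2, 6, 2, 3]

A: 4·1+2·0+2·0+6·0+2·1 = 6 | 3·2 = 6
Z: 4·0+2·0+2·3+6·1+2·0 = 12 | 3·4 = 12
E: 4·2+2·2+2·0+6·1+2·3 = 24 | 3·8 = 24
Q: 4·1+2·4+2·0+6·0+2·3 = 18 | 3·6 = 18
L: 4·0+2·1+2·5+6·0+2·6 = 24 | 3·8 = 24
gcd(4,2,2,6,2,3) = 1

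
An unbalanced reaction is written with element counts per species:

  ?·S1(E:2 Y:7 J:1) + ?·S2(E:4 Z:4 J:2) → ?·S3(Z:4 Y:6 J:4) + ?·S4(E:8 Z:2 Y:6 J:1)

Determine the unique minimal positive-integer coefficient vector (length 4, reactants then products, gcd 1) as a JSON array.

E: 6·2+5·4 = 32 | 3·0+4·8 = 32
Z: 6·0+5·4 = 20 | 3·4+4·2 = 20
Y: 6·7+5·0 = 42 | 3·6+4·6 = 42
J: 6·1+5·2 = 16 | 3·4+4·1 = 16
gcd(6,5,3,4) = 1

Coefficients: [6, 5, 3, 4]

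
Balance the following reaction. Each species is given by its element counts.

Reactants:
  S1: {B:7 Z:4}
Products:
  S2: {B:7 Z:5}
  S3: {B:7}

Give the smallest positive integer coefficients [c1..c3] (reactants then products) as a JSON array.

Coefficients: [5, 4, 1]

B: 5·7 = 35 | 4·7+1·7 = 35
Z: 5·4 = 20 | 4·5+1·0 = 20
gcd(5,4,1) = 1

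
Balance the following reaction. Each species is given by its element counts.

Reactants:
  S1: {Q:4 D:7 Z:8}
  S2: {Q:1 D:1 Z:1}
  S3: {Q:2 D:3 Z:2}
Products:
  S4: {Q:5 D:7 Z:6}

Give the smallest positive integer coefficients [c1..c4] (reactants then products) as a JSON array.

Coefficients: [1, 6, 5, 4]

Q: 1·4+6·1+5·2 = 20 | 4·5 = 20
D: 1·7+6·1+5·3 = 28 | 4·7 = 28
Z: 1·8+6·1+5·2 = 24 | 4·6 = 24
gcd(1,6,5,4) = 1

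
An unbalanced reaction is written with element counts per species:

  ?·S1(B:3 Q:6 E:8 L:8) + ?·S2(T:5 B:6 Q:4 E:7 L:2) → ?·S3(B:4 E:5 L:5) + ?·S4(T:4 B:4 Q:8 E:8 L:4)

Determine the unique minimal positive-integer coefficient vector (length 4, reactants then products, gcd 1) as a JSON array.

T: 4·0+4·5 = 20 | 4·0+5·4 = 20
B: 4·3+4·6 = 36 | 4·4+5·4 = 36
Q: 4·6+4·4 = 40 | 4·0+5·8 = 40
E: 4·8+4·7 = 60 | 4·5+5·8 = 60
L: 4·8+4·2 = 40 | 4·5+5·4 = 40
gcd(4,4,4,5) = 1

Coefficients: [4, 4, 4, 5]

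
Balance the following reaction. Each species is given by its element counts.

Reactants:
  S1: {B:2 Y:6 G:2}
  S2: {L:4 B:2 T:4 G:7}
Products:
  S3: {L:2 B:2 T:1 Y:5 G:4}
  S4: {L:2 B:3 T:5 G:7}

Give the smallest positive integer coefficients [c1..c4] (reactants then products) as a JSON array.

L: 5·0+4·4 = 16 | 6·2+2·2 = 16
B: 5·2+4·2 = 18 | 6·2+2·3 = 18
T: 5·0+4·4 = 16 | 6·1+2·5 = 16
Y: 5·6+4·0 = 30 | 6·5+2·0 = 30
G: 5·2+4·7 = 38 | 6·4+2·7 = 38
gcd(5,4,6,2) = 1

Coefficients: [5, 4, 6, 2]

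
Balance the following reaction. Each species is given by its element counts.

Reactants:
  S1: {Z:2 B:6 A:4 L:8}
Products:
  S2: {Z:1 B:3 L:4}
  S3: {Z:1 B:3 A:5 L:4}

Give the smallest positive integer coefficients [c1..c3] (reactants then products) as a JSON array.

Coefficients: [5, 6, 4]

Z: 5·2 = 10 | 6·1+4·1 = 10
B: 5·6 = 30 | 6·3+4·3 = 30
A: 5·4 = 20 | 6·0+4·5 = 20
L: 5·8 = 40 | 6·4+4·4 = 40
gcd(5,6,4) = 1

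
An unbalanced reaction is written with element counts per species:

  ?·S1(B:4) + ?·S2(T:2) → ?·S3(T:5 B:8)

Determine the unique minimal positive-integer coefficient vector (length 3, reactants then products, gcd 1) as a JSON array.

T: 4·0+5·2 = 10 | 2·5 = 10
B: 4·4+5·0 = 16 | 2·8 = 16
gcd(4,5,2) = 1

Coefficients: [4, 5, 2]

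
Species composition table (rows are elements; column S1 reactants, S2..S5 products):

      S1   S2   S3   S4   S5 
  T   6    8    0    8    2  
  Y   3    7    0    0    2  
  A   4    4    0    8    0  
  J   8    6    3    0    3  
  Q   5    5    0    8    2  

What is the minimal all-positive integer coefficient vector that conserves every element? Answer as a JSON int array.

T: 3·6 = 18 | 1·8+5·0+1·8+1·2 = 18
Y: 3·3 = 9 | 1·7+5·0+1·0+1·2 = 9
A: 3·4 = 12 | 1·4+5·0+1·8+1·0 = 12
J: 3·8 = 24 | 1·6+5·3+1·0+1·3 = 24
Q: 3·5 = 15 | 1·5+5·0+1·8+1·2 = 15
gcd(3,1,5,1,1) = 1

Coefficients: [3, 1, 5, 1, 1]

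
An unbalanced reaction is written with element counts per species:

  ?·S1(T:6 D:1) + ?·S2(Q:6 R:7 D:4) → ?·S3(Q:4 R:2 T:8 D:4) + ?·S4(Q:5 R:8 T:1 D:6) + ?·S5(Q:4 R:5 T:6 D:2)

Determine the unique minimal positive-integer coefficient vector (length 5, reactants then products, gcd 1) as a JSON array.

Coefficients: [6, 5, 2, 2, 3]

Q: 6·0+5·6 = 30 | 2·4+2·5+3·4 = 30
R: 6·0+5·7 = 35 | 2·2+2·8+3·5 = 35
T: 6·6+5·0 = 36 | 2·8+2·1+3·6 = 36
D: 6·1+5·4 = 26 | 2·4+2·6+3·2 = 26
gcd(6,5,2,2,3) = 1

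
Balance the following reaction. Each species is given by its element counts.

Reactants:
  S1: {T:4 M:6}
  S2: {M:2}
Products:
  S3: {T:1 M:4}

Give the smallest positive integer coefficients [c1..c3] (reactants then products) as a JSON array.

T: 1·4+5·0 = 4 | 4·1 = 4
M: 1·6+5·2 = 16 | 4·4 = 16
gcd(1,5,4) = 1

Coefficients: [1, 5, 4]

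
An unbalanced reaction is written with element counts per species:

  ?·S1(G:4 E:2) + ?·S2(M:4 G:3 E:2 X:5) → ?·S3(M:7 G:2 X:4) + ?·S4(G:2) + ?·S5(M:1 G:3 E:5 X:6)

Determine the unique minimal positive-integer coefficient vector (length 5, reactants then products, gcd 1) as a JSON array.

Coefficients: [1, 4, 2, 3, 2]

M: 1·0+4·4 = 16 | 2·7+3·0+2·1 = 16
G: 1·4+4·3 = 16 | 2·2+3·2+2·3 = 16
E: 1·2+4·2 = 10 | 2·0+3·0+2·5 = 10
X: 1·0+4·5 = 20 | 2·4+3·0+2·6 = 20
gcd(1,4,2,3,2) = 1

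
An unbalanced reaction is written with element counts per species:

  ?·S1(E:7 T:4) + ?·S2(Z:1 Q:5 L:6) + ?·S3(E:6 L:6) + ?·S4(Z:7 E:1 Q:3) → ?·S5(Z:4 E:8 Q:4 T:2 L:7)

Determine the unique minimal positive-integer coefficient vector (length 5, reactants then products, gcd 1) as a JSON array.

Z: 3·0+3·1+4·0+3·7 = 24 | 6·4 = 24
E: 3·7+3·0+4·6+3·1 = 48 | 6·8 = 48
Q: 3·0+3·5+4·0+3·3 = 24 | 6·4 = 24
T: 3·4+3·0+4·0+3·0 = 12 | 6·2 = 12
L: 3·0+3·6+4·6+3·0 = 42 | 6·7 = 42
gcd(3,3,4,3,6) = 1

Coefficients: [3, 3, 4, 3, 6]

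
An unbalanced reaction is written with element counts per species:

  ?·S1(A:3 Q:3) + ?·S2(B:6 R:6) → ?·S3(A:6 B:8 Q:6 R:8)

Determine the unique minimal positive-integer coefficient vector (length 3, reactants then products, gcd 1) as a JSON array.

A: 6·3+4·0 = 18 | 3·6 = 18
B: 6·0+4·6 = 24 | 3·8 = 24
Q: 6·3+4·0 = 18 | 3·6 = 18
R: 6·0+4·6 = 24 | 3·8 = 24
gcd(6,4,3) = 1

Coefficients: [6, 4, 3]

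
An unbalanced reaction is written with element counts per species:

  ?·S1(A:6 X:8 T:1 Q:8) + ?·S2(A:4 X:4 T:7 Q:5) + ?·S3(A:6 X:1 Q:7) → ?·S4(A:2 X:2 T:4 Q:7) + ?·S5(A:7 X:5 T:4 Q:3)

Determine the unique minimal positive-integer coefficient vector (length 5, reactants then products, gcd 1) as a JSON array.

A: 1·6+5·4+2·6 = 38 | 5·2+4·7 = 38
X: 1·8+5·4+2·1 = 30 | 5·2+4·5 = 30
T: 1·1+5·7+2·0 = 36 | 5·4+4·4 = 36
Q: 1·8+5·5+2·7 = 47 | 5·7+4·3 = 47
gcd(1,5,2,5,4) = 1

Coefficients: [1, 5, 2, 5, 4]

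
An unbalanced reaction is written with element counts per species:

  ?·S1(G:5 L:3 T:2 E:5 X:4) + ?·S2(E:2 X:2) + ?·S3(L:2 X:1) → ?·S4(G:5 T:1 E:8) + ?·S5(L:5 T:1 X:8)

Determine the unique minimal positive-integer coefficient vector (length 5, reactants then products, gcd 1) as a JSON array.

G: 2·5+3·0+2·0 = 10 | 2·5+2·0 = 10
L: 2·3+3·0+2·2 = 10 | 2·0+2·5 = 10
T: 2·2+3·0+2·0 = 4 | 2·1+2·1 = 4
E: 2·5+3·2+2·0 = 16 | 2·8+2·0 = 16
X: 2·4+3·2+2·1 = 16 | 2·0+2·8 = 16
gcd(2,3,2,2,2) = 1

Coefficients: [2, 3, 2, 2, 2]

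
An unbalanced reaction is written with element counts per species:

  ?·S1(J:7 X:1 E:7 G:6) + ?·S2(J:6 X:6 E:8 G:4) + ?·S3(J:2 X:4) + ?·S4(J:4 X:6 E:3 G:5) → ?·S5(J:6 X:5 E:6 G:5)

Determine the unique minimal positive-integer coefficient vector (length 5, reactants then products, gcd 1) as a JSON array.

J: 2·7+2·6+1·2+2·4 = 36 | 6·6 = 36
X: 2·1+2·6+1·4+2·6 = 30 | 6·5 = 30
E: 2·7+2·8+1·0+2·3 = 36 | 6·6 = 36
G: 2·6+2·4+1·0+2·5 = 30 | 6·5 = 30
gcd(2,2,1,2,6) = 1

Coefficients: [2, 2, 1, 2, 6]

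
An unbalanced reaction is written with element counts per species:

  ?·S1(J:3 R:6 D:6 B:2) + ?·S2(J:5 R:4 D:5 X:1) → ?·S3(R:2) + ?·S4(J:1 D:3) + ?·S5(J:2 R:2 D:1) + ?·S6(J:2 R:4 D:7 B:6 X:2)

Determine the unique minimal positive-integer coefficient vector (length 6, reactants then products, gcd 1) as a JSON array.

J: 3·3+2·5 = 19 | 5·0+5·1+6·2+1·2 = 19
R: 3·6+2·4 = 26 | 5·2+5·0+6·2+1·4 = 26
D: 3·6+2·5 = 28 | 5·0+5·3+6·1+1·7 = 28
B: 3·2+2·0 = 6 | 5·0+5·0+6·0+1·6 = 6
X: 3·0+2·1 = 2 | 5·0+5·0+6·0+1·2 = 2
gcd(3,2,5,5,6,1) = 1

Coefficients: [3, 2, 5, 5, 6, 1]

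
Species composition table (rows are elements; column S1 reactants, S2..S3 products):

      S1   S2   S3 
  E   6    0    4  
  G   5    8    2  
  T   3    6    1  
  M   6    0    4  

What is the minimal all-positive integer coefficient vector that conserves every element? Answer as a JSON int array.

Coefficients: [4, 1, 6]

E: 4·6 = 24 | 1·0+6·4 = 24
G: 4·5 = 20 | 1·8+6·2 = 20
T: 4·3 = 12 | 1·6+6·1 = 12
M: 4·6 = 24 | 1·0+6·4 = 24
gcd(4,1,6) = 1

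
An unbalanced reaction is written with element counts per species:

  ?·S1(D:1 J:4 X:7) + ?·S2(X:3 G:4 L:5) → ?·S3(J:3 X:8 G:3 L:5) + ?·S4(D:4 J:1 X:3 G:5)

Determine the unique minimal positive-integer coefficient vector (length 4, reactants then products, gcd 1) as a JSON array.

Coefficients: [4, 5, 5, 1]

D: 4·1+5·0 = 4 | 5·0+1·4 = 4
J: 4·4+5·0 = 16 | 5·3+1·1 = 16
X: 4·7+5·3 = 43 | 5·8+1·3 = 43
G: 4·0+5·4 = 20 | 5·3+1·5 = 20
L: 4·0+5·5 = 25 | 5·5+1·0 = 25
gcd(4,5,5,1) = 1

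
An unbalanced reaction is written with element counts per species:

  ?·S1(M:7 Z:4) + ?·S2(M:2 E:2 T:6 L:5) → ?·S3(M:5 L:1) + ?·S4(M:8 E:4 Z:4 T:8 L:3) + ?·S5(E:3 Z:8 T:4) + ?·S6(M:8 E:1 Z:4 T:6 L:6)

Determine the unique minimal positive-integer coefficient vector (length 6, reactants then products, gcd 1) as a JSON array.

M: 6·7+5·2 = 52 | 4·5+1·8+1·0+3·8 = 52
E: 6·0+5·2 = 10 | 4·0+1·4+1·3+3·1 = 10
Z: 6·4+5·0 = 24 | 4·0+1·4+1·8+3·4 = 24
T: 6·0+5·6 = 30 | 4·0+1·8+1·4+3·6 = 30
L: 6·0+5·5 = 25 | 4·1+1·3+1·0+3·6 = 25
gcd(6,5,4,1,1,3) = 1

Coefficients: [6, 5, 4, 1, 1, 3]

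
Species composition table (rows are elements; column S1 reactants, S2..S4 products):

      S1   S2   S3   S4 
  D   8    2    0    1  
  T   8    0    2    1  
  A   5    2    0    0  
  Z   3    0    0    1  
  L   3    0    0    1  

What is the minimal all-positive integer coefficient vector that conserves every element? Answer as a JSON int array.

D: 2·8 = 16 | 5·2+5·0+6·1 = 16
T: 2·8 = 16 | 5·0+5·2+6·1 = 16
A: 2·5 = 10 | 5·2+5·0+6·0 = 10
Z: 2·3 = 6 | 5·0+5·0+6·1 = 6
L: 2·3 = 6 | 5·0+5·0+6·1 = 6
gcd(2,5,5,6) = 1

Coefficients: [2, 5, 5, 6]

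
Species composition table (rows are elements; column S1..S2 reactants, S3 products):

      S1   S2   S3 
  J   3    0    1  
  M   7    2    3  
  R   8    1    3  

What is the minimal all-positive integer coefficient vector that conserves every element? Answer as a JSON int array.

J: 1·3+1·0 = 3 | 3·1 = 3
M: 1·7+1·2 = 9 | 3·3 = 9
R: 1·8+1·1 = 9 | 3·3 = 9
gcd(1,1,3) = 1

Coefficients: [1, 1, 3]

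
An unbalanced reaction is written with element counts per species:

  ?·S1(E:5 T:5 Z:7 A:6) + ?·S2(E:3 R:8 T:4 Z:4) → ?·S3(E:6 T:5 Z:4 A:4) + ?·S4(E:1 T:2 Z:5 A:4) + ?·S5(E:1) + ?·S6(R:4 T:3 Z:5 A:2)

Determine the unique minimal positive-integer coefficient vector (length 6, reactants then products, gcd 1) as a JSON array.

E: 6·5+1·3 = 33 | 4·6+4·1+5·1+2·0 = 33
R: 6·0+1·8 = 8 | 4·0+4·0+5·0+2·4 = 8
T: 6·5+1·4 = 34 | 4·5+4·2+5·0+2·3 = 34
Z: 6·7+1·4 = 46 | 4·4+4·5+5·0+2·5 = 46
A: 6·6+1·0 = 36 | 4·4+4·4+5·0+2·2 = 36
gcd(6,1,4,4,5,2) = 1

Coefficients: [6, 1, 4, 4, 5, 2]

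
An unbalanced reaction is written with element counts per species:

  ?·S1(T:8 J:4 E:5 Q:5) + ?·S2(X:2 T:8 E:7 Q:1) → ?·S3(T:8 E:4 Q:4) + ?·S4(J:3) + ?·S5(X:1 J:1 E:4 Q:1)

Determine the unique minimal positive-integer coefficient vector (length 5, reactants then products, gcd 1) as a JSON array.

X: 5·0+1·2 = 2 | 6·0+6·0+2·1 = 2
T: 5·8+1·8 = 48 | 6·8+6·0+2·0 = 48
J: 5·4+1·0 = 20 | 6·0+6·3+2·1 = 20
E: 5·5+1·7 = 32 | 6·4+6·0+2·4 = 32
Q: 5·5+1·1 = 26 | 6·4+6·0+2·1 = 26
gcd(5,1,6,6,2) = 1

Coefficients: [5, 1, 6, 6, 2]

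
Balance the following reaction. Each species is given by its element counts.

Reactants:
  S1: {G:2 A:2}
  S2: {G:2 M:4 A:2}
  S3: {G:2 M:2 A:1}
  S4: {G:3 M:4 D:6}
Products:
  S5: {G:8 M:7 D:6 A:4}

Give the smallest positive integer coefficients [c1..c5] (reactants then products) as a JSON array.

Coefficients: [5, 1, 4, 4, 4]

G: 5·2+1·2+4·2+4·3 = 32 | 4·8 = 32
M: 5·0+1·4+4·2+4·4 = 28 | 4·7 = 28
D: 5·0+1·0+4·0+4·6 = 24 | 4·6 = 24
A: 5·2+1·2+4·1+4·0 = 16 | 4·4 = 16
gcd(5,1,4,4,4) = 1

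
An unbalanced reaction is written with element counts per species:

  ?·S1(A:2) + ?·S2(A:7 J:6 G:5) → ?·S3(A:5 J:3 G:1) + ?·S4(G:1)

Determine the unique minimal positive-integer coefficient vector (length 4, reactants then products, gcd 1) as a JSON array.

A: 3·2+2·7 = 20 | 4·5+6·0 = 20
J: 3·0+2·6 = 12 | 4·3+6·0 = 12
G: 3·0+2·5 = 10 | 4·1+6·1 = 10
gcd(3,2,4,6) = 1

Coefficients: [3, 2, 4, 6]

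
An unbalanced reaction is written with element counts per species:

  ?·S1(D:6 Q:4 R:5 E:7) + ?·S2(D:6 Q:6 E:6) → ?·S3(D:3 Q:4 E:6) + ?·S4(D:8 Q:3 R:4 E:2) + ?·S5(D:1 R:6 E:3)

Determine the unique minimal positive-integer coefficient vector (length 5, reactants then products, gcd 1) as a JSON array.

Coefficients: [4, 1, 4, 2, 2]

D: 4·6+1·6 = 30 | 4·3+2·8+2·1 = 30
Q: 4·4+1·6 = 22 | 4·4+2·3+2·0 = 22
R: 4·5+1·0 = 20 | 4·0+2·4+2·6 = 20
E: 4·7+1·6 = 34 | 4·6+2·2+2·3 = 34
gcd(4,1,4,2,2) = 1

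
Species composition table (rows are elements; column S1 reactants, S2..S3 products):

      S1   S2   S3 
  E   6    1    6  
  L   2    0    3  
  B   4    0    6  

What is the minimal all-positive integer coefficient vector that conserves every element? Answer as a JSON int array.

Coefficients: [3, 6, 2]

E: 3·6 = 18 | 6·1+2·6 = 18
L: 3·2 = 6 | 6·0+2·3 = 6
B: 3·4 = 12 | 6·0+2·6 = 12
gcd(3,6,2) = 1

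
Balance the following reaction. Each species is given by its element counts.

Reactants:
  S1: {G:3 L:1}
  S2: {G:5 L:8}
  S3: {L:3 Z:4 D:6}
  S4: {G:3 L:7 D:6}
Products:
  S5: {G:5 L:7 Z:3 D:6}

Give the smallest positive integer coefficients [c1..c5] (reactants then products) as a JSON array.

Coefficients: [4, 1, 3, 1, 4]

G: 4·3+1·5+3·0+1·3 = 20 | 4·5 = 20
L: 4·1+1·8+3·3+1·7 = 28 | 4·7 = 28
Z: 4·0+1·0+3·4+1·0 = 12 | 4·3 = 12
D: 4·0+1·0+3·6+1·6 = 24 | 4·6 = 24
gcd(4,1,3,1,4) = 1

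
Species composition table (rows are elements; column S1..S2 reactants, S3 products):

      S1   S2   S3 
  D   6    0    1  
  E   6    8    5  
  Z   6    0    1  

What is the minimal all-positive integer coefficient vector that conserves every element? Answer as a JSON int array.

D: 1·6+3·0 = 6 | 6·1 = 6
E: 1·6+3·8 = 30 | 6·5 = 30
Z: 1·6+3·0 = 6 | 6·1 = 6
gcd(1,3,6) = 1

Coefficients: [1, 3, 6]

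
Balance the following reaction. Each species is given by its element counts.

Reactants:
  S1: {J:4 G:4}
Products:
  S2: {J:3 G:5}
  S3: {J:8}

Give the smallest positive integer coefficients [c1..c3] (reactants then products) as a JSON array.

J: 5·4 = 20 | 4·3+1·8 = 20
G: 5·4 = 20 | 4·5+1·0 = 20
gcd(5,4,1) = 1

Coefficients: [5, 4, 1]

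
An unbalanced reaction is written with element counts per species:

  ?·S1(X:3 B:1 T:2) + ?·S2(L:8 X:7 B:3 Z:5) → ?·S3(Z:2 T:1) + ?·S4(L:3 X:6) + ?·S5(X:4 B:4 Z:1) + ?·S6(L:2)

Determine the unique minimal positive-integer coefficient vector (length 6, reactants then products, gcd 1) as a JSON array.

L: 2·0+2·8 = 16 | 4·0+2·3+2·0+5·2 = 16
X: 2·3+2·7 = 20 | 4·0+2·6+2·4+5·0 = 20
B: 2·1+2·3 = 8 | 4·0+2·0+2·4+5·0 = 8
Z: 2·0+2·5 = 10 | 4·2+2·0+2·1+5·0 = 10
T: 2·2+2·0 = 4 | 4·1+2·0+2·0+5·0 = 4
gcd(2,2,4,2,2,5) = 1

Coefficients: [2, 2, 4, 2, 2, 5]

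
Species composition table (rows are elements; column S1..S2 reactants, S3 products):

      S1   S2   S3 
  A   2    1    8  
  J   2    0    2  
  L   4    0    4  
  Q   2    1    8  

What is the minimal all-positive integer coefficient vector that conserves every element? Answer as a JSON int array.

A: 1·2+6·1 = 8 | 1·8 = 8
J: 1·2+6·0 = 2 | 1·2 = 2
L: 1·4+6·0 = 4 | 1·4 = 4
Q: 1·2+6·1 = 8 | 1·8 = 8
gcd(1,6,1) = 1

Coefficients: [1, 6, 1]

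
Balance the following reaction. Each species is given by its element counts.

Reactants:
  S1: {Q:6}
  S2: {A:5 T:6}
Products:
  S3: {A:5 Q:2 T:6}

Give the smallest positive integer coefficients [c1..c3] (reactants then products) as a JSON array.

Coefficients: [1, 3, 3]

A: 1·0+3·5 = 15 | 3·5 = 15
Q: 1·6+3·0 = 6 | 3·2 = 6
T: 1·0+3·6 = 18 | 3·6 = 18
gcd(1,3,3) = 1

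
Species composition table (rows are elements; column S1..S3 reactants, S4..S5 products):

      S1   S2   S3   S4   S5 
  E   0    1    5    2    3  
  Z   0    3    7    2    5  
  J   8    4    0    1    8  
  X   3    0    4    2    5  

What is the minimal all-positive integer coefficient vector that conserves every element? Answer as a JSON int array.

Coefficients: [6, 1, 5, 4, 6]

E: 6·0+1·1+5·5 = 26 | 4·2+6·3 = 26
Z: 6·0+1·3+5·7 = 38 | 4·2+6·5 = 38
J: 6·8+1·4+5·0 = 52 | 4·1+6·8 = 52
X: 6·3+1·0+5·4 = 38 | 4·2+6·5 = 38
gcd(6,1,5,4,6) = 1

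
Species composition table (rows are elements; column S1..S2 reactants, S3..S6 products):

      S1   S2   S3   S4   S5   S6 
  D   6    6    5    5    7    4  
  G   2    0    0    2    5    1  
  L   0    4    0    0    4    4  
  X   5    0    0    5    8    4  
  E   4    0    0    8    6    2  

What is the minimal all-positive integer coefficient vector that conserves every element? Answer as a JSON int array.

D: 5·6+4·6 = 54 | 6·5+1·5+1·7+3·4 = 54
G: 5·2+4·0 = 10 | 6·0+1·2+1·5+3·1 = 10
L: 5·0+4·4 = 16 | 6·0+1·0+1·4+3·4 = 16
X: 5·5+4·0 = 25 | 6·0+1·5+1·8+3·4 = 25
E: 5·4+4·0 = 20 | 6·0+1·8+1·6+3·2 = 20
gcd(5,4,6,1,1,3) = 1

Coefficients: [5, 4, 6, 1, 1, 3]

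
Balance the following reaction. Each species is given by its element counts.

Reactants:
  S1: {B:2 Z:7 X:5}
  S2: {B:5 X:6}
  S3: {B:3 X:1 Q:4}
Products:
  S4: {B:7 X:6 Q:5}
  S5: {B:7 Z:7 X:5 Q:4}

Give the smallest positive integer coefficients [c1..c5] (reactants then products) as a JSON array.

B: 1·2+3·5+6·3 = 35 | 4·7+1·7 = 35
Z: 1·7+3·0+6·0 = 7 | 4·0+1·7 = 7
X: 1·5+3·6+6·1 = 29 | 4·6+1·5 = 29
Q: 1·0+3·0+6·4 = 24 | 4·5+1·4 = 24
gcd(1,3,6,4,1) = 1

Coefficients: [1, 3, 6, 4, 1]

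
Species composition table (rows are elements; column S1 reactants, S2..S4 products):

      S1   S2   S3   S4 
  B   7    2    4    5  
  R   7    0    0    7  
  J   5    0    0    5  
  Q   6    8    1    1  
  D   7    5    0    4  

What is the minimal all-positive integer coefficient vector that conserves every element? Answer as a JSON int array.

Coefficients: [5, 3, 1, 5]

B: 5·7 = 35 | 3·2+1·4+5·5 = 35
R: 5·7 = 35 | 3·0+1·0+5·7 = 35
J: 5·5 = 25 | 3·0+1·0+5·5 = 25
Q: 5·6 = 30 | 3·8+1·1+5·1 = 30
D: 5·7 = 35 | 3·5+1·0+5·4 = 35
gcd(5,3,1,5) = 1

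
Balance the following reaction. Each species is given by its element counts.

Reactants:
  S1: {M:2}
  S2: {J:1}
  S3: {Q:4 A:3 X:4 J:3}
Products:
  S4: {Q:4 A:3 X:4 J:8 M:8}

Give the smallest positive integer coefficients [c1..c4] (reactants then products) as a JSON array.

Coefficients: [4, 5, 1, 1]

Q: 4·0+5·0+1·4 = 4 | 1·4 = 4
A: 4·0+5·0+1·3 = 3 | 1·3 = 3
X: 4·0+5·0+1·4 = 4 | 1·4 = 4
J: 4·0+5·1+1·3 = 8 | 1·8 = 8
M: 4·2+5·0+1·0 = 8 | 1·8 = 8
gcd(4,5,1,1) = 1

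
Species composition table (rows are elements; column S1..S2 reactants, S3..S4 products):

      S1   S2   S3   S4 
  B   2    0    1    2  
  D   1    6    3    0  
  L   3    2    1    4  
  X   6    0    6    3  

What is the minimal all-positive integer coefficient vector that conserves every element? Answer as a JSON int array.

Coefficients: [6, 1, 4, 4]

B: 6·2+1·0 = 12 | 4·1+4·2 = 12
D: 6·1+1·6 = 12 | 4·3+4·0 = 12
L: 6·3+1·2 = 20 | 4·1+4·4 = 20
X: 6·6+1·0 = 36 | 4·6+4·3 = 36
gcd(6,1,4,4) = 1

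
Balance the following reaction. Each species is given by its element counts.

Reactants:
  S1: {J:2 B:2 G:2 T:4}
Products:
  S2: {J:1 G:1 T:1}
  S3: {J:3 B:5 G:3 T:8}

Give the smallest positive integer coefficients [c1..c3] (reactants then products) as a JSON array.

J: 5·2 = 10 | 4·1+2·3 = 10
B: 5·2 = 10 | 4·0+2·5 = 10
G: 5·2 = 10 | 4·1+2·3 = 10
T: 5·4 = 20 | 4·1+2·8 = 20
gcd(5,4,2) = 1

Coefficients: [5, 4, 2]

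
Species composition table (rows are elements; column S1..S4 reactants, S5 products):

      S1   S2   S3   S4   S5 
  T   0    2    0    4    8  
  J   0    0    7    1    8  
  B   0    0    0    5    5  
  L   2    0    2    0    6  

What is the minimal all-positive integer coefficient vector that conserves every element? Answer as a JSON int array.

T: 2·0+2·2+1·0+1·4 = 8 | 1·8 = 8
J: 2·0+2·0+1·7+1·1 = 8 | 1·8 = 8
B: 2·0+2·0+1·0+1·5 = 5 | 1·5 = 5
L: 2·2+2·0+1·2+1·0 = 6 | 1·6 = 6
gcd(2,2,1,1,1) = 1

Coefficients: [2, 2, 1, 1, 1]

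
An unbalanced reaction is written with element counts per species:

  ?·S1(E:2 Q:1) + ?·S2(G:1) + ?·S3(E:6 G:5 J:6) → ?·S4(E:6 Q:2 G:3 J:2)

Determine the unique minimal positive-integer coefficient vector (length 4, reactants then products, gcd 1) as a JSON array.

Coefficients: [6, 4, 1, 3]

E: 6·2+4·0+1·6 = 18 | 3·6 = 18
Q: 6·1+4·0+1·0 = 6 | 3·2 = 6
G: 6·0+4·1+1·5 = 9 | 3·3 = 9
J: 6·0+4·0+1·6 = 6 | 3·2 = 6
gcd(6,4,1,3) = 1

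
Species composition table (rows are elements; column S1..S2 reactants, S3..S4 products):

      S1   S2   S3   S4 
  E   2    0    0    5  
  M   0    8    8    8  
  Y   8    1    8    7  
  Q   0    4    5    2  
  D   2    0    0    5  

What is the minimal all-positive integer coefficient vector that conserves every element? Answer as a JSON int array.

Coefficients: [5, 6, 4, 2]

E: 5·2+6·0 = 10 | 4·0+2·5 = 10
M: 5·0+6·8 = 48 | 4·8+2·8 = 48
Y: 5·8+6·1 = 46 | 4·8+2·7 = 46
Q: 5·0+6·4 = 24 | 4·5+2·2 = 24
D: 5·2+6·0 = 10 | 4·0+2·5 = 10
gcd(5,6,4,2) = 1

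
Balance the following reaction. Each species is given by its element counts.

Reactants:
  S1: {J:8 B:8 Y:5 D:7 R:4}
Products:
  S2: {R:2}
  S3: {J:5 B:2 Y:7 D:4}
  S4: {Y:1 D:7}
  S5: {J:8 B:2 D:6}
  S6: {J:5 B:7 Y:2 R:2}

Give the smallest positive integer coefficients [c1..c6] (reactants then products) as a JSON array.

Coefficients: [6, 6, 2, 4, 1, 6]

J: 6·8 = 48 | 6·0+2·5+4·0+1·8+6·5 = 48
B: 6·8 = 48 | 6·0+2·2+4·0+1·2+6·7 = 48
Y: 6·5 = 30 | 6·0+2·7+4·1+1·0+6·2 = 30
D: 6·7 = 42 | 6·0+2·4+4·7+1·6+6·0 = 42
R: 6·4 = 24 | 6·2+2·0+4·0+1·0+6·2 = 24
gcd(6,6,2,4,1,6) = 1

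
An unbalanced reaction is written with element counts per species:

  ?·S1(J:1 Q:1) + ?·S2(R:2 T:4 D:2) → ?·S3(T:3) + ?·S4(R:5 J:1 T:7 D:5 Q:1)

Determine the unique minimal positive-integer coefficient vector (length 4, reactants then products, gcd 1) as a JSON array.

R: 2·0+5·2 = 10 | 2·0+2·5 = 10
J: 2·1+5·0 = 2 | 2·0+2·1 = 2
T: 2·0+5·4 = 20 | 2·3+2·7 = 20
D: 2·0+5·2 = 10 | 2·0+2·5 = 10
Q: 2·1+5·0 = 2 | 2·0+2·1 = 2
gcd(2,5,2,2) = 1

Coefficients: [2, 5, 2, 2]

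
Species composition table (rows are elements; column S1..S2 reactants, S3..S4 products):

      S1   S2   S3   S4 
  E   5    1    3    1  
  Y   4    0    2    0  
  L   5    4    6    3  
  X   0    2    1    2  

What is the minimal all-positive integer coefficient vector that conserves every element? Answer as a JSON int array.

Coefficients: [1, 4, 2, 3]

E: 1·5+4·1 = 9 | 2·3+3·1 = 9
Y: 1·4+4·0 = 4 | 2·2+3·0 = 4
L: 1·5+4·4 = 21 | 2·6+3·3 = 21
X: 1·0+4·2 = 8 | 2·1+3·2 = 8
gcd(1,4,2,3) = 1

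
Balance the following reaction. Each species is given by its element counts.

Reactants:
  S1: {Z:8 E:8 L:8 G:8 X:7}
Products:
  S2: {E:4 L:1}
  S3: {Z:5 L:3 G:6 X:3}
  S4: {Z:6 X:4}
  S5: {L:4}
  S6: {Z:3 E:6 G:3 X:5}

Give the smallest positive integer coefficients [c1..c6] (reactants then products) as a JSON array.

Coefficients: [6, 6, 6, 1, 6, 4]

Z: 6·8 = 48 | 6·0+6·5+1·6+6·0+4·3 = 48
E: 6·8 = 48 | 6·4+6·0+1·0+6·0+4·6 = 48
L: 6·8 = 48 | 6·1+6·3+1·0+6·4+4·0 = 48
G: 6·8 = 48 | 6·0+6·6+1·0+6·0+4·3 = 48
X: 6·7 = 42 | 6·0+6·3+1·4+6·0+4·5 = 42
gcd(6,6,6,1,6,4) = 1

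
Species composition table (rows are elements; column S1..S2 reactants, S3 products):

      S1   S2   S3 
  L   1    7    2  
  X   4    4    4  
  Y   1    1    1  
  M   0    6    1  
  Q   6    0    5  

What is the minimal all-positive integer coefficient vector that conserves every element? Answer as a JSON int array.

Coefficients: [5, 1, 6]

L: 5·1+1·7 = 12 | 6·2 = 12
X: 5·4+1·4 = 24 | 6·4 = 24
Y: 5·1+1·1 = 6 | 6·1 = 6
M: 5·0+1·6 = 6 | 6·1 = 6
Q: 5·6+1·0 = 30 | 6·5 = 30
gcd(5,1,6) = 1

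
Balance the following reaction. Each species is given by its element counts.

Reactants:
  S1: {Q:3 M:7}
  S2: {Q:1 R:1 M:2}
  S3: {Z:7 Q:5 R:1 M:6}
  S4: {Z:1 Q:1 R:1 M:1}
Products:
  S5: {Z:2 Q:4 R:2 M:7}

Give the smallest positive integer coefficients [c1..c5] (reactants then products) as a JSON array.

Coefficients: [2, 6, 1, 3, 5]

Z: 2·0+6·0+1·7+3·1 = 10 | 5·2 = 10
Q: 2·3+6·1+1·5+3·1 = 20 | 5·4 = 20
R: 2·0+6·1+1·1+3·1 = 10 | 5·2 = 10
M: 2·7+6·2+1·6+3·1 = 35 | 5·7 = 35
gcd(2,6,1,3,5) = 1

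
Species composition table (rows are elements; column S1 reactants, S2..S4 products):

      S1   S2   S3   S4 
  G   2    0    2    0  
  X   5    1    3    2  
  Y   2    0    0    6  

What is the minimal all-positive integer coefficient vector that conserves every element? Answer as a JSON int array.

Coefficients: [3, 4, 3, 1]

G: 3·2 = 6 | 4·0+3·2+1·0 = 6
X: 3·5 = 15 | 4·1+3·3+1·2 = 15
Y: 3·2 = 6 | 4·0+3·0+1·6 = 6
gcd(3,4,3,1) = 1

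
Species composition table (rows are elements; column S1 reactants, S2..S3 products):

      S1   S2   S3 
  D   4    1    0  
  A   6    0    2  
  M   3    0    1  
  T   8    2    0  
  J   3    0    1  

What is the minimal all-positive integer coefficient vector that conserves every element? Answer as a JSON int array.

D: 1·4 = 4 | 4·1+3·0 = 4
A: 1·6 = 6 | 4·0+3·2 = 6
M: 1·3 = 3 | 4·0+3·1 = 3
T: 1·8 = 8 | 4·2+3·0 = 8
J: 1·3 = 3 | 4·0+3·1 = 3
gcd(1,4,3) = 1

Coefficients: [1, 4, 3]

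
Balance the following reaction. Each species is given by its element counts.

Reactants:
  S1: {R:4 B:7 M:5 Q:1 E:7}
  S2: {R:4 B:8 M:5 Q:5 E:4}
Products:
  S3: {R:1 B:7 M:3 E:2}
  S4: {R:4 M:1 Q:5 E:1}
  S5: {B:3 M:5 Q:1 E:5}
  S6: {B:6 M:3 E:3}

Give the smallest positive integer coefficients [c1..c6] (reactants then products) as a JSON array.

Coefficients: [1, 6, 4, 6, 1, 4]

R: 1·4+6·4 = 28 | 4·1+6·4+1·0+4·0 = 28
B: 1·7+6·8 = 55 | 4·7+6·0+1·3+4·6 = 55
M: 1·5+6·5 = 35 | 4·3+6·1+1·5+4·3 = 35
Q: 1·1+6·5 = 31 | 4·0+6·5+1·1+4·0 = 31
E: 1·7+6·4 = 31 | 4·2+6·1+1·5+4·3 = 31
gcd(1,6,4,6,1,4) = 1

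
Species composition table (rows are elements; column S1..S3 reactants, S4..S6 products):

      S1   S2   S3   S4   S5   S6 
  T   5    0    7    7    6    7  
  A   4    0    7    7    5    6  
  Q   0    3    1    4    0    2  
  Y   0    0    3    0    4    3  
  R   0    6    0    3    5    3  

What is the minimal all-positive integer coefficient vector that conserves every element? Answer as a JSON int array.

Coefficients: [5, 6, 6, 5, 3, 2]

T: 5·5+6·0+6·7 = 67 | 5·7+3·6+2·7 = 67
A: 5·4+6·0+6·7 = 62 | 5·7+3·5+2·6 = 62
Q: 5·0+6·3+6·1 = 24 | 5·4+3·0+2·2 = 24
Y: 5·0+6·0+6·3 = 18 | 5·0+3·4+2·3 = 18
R: 5·0+6·6+6·0 = 36 | 5·3+3·5+2·3 = 36
gcd(5,6,6,5,3,2) = 1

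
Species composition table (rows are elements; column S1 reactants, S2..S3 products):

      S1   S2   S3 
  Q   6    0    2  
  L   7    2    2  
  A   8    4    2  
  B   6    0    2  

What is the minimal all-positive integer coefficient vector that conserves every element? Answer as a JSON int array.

Q: 2·6 = 12 | 1·0+6·2 = 12
L: 2·7 = 14 | 1·2+6·2 = 14
A: 2·8 = 16 | 1·4+6·2 = 16
B: 2·6 = 12 | 1·0+6·2 = 12
gcd(2,1,6) = 1

Coefficients: [2, 1, 6]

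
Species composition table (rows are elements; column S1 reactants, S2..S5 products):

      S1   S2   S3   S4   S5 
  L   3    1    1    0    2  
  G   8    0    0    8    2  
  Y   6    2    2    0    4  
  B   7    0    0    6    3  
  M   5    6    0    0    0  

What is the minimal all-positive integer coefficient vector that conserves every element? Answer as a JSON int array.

L: 6·3 = 18 | 5·1+5·1+5·0+4·2 = 18
G: 6·8 = 48 | 5·0+5·0+5·8+4·2 = 48
Y: 6·6 = 36 | 5·2+5·2+5·0+4·4 = 36
B: 6·7 = 42 | 5·0+5·0+5·6+4·3 = 42
M: 6·5 = 30 | 5·6+5·0+5·0+4·0 = 30
gcd(6,5,5,5,4) = 1

Coefficients: [6, 5, 5, 5, 4]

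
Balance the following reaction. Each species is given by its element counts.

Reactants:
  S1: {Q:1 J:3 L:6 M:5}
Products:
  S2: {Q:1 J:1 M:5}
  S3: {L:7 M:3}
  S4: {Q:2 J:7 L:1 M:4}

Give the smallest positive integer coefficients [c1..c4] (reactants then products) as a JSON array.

Q: 5·1 = 5 | 1·1+4·0+2·2 = 5
J: 5·3 = 15 | 1·1+4·0+2·7 = 15
L: 5·6 = 30 | 1·0+4·7+2·1 = 30
M: 5·5 = 25 | 1·5+4·3+2·4 = 25
gcd(5,1,4,2) = 1

Coefficients: [5, 1, 4, 2]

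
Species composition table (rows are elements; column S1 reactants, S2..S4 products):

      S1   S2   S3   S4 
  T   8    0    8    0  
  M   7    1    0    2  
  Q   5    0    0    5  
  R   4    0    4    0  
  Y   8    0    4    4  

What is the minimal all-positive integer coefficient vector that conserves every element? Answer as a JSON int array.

T: 1·8 = 8 | 5·0+1·8+1·0 = 8
M: 1·7 = 7 | 5·1+1·0+1·2 = 7
Q: 1·5 = 5 | 5·0+1·0+1·5 = 5
R: 1·4 = 4 | 5·0+1·4+1·0 = 4
Y: 1·8 = 8 | 5·0+1·4+1·4 = 8
gcd(1,5,1,1) = 1

Coefficients: [1, 5, 1, 1]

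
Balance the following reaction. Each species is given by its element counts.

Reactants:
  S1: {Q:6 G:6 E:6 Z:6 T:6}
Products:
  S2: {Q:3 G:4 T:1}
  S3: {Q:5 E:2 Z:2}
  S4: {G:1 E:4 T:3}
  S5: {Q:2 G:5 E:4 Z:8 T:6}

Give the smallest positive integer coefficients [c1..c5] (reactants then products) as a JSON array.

Coefficients: [5, 3, 3, 3, 3]

Q: 5·6 = 30 | 3·3+3·5+3·0+3·2 = 30
G: 5·6 = 30 | 3·4+3·0+3·1+3·5 = 30
E: 5·6 = 30 | 3·0+3·2+3·4+3·4 = 30
Z: 5·6 = 30 | 3·0+3·2+3·0+3·8 = 30
T: 5·6 = 30 | 3·1+3·0+3·3+3·6 = 30
gcd(5,3,3,3,3) = 1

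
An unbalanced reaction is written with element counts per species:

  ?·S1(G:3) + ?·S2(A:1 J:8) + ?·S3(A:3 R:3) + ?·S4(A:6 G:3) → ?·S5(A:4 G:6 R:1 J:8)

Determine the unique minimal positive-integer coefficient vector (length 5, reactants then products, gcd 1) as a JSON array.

Coefficients: [5, 3, 1, 1, 3]

A: 5·0+3·1+1·3+1·6 = 12 | 3·4 = 12
G: 5·3+3·0+1·0+1·3 = 18 | 3·6 = 18
R: 5·0+3·0+1·3+1·0 = 3 | 3·1 = 3
J: 5·0+3·8+1·0+1·0 = 24 | 3·8 = 24
gcd(5,3,1,1,3) = 1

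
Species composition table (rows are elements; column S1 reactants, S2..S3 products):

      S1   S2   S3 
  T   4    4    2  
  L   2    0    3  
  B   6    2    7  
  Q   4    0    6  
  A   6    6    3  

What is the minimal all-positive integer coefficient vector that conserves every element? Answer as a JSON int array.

Coefficients: [3, 2, 2]

T: 3·4 = 12 | 2·4+2·2 = 12
L: 3·2 = 6 | 2·0+2·3 = 6
B: 3·6 = 18 | 2·2+2·7 = 18
Q: 3·4 = 12 | 2·0+2·6 = 12
A: 3·6 = 18 | 2·6+2·3 = 18
gcd(3,2,2) = 1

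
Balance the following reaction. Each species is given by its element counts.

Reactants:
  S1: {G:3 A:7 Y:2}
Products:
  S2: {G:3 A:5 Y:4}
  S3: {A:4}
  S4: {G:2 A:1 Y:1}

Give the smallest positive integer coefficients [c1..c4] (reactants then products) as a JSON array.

G: 5·3 = 15 | 1·3+6·0+6·2 = 15
A: 5·7 = 35 | 1·5+6·4+6·1 = 35
Y: 5·2 = 10 | 1·4+6·0+6·1 = 10
gcd(5,1,6,6) = 1

Coefficients: [5, 1, 6, 6]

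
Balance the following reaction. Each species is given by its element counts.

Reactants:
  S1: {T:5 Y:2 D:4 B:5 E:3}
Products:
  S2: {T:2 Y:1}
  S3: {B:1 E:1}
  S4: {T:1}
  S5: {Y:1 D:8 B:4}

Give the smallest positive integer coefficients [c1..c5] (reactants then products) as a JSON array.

Coefficients: [2, 3, 6, 4, 1]

T: 2·5 = 10 | 3·2+6·0+4·1+1·0 = 10
Y: 2·2 = 4 | 3·1+6·0+4·0+1·1 = 4
D: 2·4 = 8 | 3·0+6·0+4·0+1·8 = 8
B: 2·5 = 10 | 3·0+6·1+4·0+1·4 = 10
E: 2·3 = 6 | 3·0+6·1+4·0+1·0 = 6
gcd(2,3,6,4,1) = 1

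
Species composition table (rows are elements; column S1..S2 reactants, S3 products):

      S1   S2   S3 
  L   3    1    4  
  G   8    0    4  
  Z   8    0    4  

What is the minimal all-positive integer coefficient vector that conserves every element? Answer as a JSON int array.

L: 1·3+5·1 = 8 | 2·4 = 8
G: 1·8+5·0 = 8 | 2·4 = 8
Z: 1·8+5·0 = 8 | 2·4 = 8
gcd(1,5,2) = 1

Coefficients: [1, 5, 2]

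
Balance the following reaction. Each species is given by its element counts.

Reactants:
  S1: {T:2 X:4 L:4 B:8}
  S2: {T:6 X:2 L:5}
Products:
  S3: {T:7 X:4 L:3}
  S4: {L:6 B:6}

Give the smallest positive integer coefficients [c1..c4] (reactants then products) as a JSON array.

T: 3·2+6·6 = 42 | 6·7+4·0 = 42
X: 3·4+6·2 = 24 | 6·4+4·0 = 24
L: 3·4+6·5 = 42 | 6·3+4·6 = 42
B: 3·8+6·0 = 24 | 6·0+4·6 = 24
gcd(3,6,6,4) = 1

Coefficients: [3, 6, 6, 4]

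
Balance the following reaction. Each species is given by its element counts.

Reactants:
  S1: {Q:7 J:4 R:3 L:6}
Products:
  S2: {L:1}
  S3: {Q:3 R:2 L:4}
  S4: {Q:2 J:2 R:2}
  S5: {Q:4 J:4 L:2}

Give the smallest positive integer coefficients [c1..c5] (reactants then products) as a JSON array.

Coefficients: [4, 2, 4, 2, 3]

Q: 4·7 = 28 | 2·0+4·3+2·2+3·4 = 28
J: 4·4 = 16 | 2·0+4·0+2·2+3·4 = 16
R: 4·3 = 12 | 2·0+4·2+2·2+3·0 = 12
L: 4·6 = 24 | 2·1+4·4+2·0+3·2 = 24
gcd(4,2,4,2,3) = 1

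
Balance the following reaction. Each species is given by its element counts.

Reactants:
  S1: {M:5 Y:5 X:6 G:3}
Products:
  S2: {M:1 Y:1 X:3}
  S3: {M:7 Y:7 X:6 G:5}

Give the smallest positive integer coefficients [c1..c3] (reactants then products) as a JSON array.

M: 5·5 = 25 | 4·1+3·7 = 25
Y: 5·5 = 25 | 4·1+3·7 = 25
X: 5·6 = 30 | 4·3+3·6 = 30
G: 5·3 = 15 | 4·0+3·5 = 15
gcd(5,4,3) = 1

Coefficients: [5, 4, 3]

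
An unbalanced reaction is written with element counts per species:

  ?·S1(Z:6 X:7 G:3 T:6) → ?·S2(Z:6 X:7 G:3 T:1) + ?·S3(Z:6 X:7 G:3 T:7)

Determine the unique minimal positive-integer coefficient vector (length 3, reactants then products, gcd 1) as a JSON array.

Coefficients: [6, 1, 5]

Z: 6·6 = 36 | 1·6+5·6 = 36
X: 6·7 = 42 | 1·7+5·7 = 42
G: 6·3 = 18 | 1·3+5·3 = 18
T: 6·6 = 36 | 1·1+5·7 = 36
gcd(6,1,5) = 1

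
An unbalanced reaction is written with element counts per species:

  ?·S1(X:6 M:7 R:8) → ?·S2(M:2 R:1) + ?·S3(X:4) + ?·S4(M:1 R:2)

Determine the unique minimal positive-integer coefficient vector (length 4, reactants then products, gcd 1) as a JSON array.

X: 2·6 = 12 | 4·0+3·4+6·0 = 12
M: 2·7 = 14 | 4·2+3·0+6·1 = 14
R: 2·8 = 16 | 4·1+3·0+6·2 = 16
gcd(2,4,3,6) = 1

Coefficients: [2, 4, 3, 6]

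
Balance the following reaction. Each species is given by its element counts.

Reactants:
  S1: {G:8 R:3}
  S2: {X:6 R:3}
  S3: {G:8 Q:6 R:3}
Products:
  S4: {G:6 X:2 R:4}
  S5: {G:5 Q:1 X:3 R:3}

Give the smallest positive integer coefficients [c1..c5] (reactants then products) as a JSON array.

G: 5·8+4·0+1·8 = 48 | 3·6+6·5 = 48
Q: 5·0+4·0+1·6 = 6 | 3·0+6·1 = 6
X: 5·0+4·6+1·0 = 24 | 3·2+6·3 = 24
R: 5·3+4·3+1·3 = 30 | 3·4+6·3 = 30
gcd(5,4,1,3,6) = 1

Coefficients: [5, 4, 1, 3, 6]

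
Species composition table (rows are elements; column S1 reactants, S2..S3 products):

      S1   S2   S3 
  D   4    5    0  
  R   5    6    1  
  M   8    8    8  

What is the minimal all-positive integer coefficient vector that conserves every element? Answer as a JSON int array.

Coefficients: [5, 4, 1]

D: 5·4 = 20 | 4·5+1·0 = 20
R: 5·5 = 25 | 4·6+1·1 = 25
M: 5·8 = 40 | 4·8+1·8 = 40
gcd(5,4,1) = 1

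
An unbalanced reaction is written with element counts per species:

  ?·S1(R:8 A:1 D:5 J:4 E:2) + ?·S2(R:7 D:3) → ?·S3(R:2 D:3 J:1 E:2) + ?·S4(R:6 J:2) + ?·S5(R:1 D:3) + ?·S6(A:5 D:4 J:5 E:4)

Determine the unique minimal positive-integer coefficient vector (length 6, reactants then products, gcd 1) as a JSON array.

Coefficients: [5, 1, 3, 6, 5, 1]

R: 5·8+1·7 = 47 | 3·2+6·6+5·1+1·0 = 47
A: 5·1+1·0 = 5 | 3·0+6·0+5·0+1·5 = 5
D: 5·5+1·3 = 28 | 3·3+6·0+5·3+1·4 = 28
J: 5·4+1·0 = 20 | 3·1+6·2+5·0+1·5 = 20
E: 5·2+1·0 = 10 | 3·2+6·0+5·0+1·4 = 10
gcd(5,1,3,6,5,1) = 1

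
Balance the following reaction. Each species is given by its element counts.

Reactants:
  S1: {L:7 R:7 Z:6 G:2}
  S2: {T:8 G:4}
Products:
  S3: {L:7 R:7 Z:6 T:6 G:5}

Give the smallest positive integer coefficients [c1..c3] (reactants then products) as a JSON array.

Coefficients: [4, 3, 4]

L: 4·7+3·0 = 28 | 4·7 = 28
R: 4·7+3·0 = 28 | 4·7 = 28
Z: 4·6+3·0 = 24 | 4·6 = 24
T: 4·0+3·8 = 24 | 4·6 = 24
G: 4·2+3·4 = 20 | 4·5 = 20
gcd(4,3,4) = 1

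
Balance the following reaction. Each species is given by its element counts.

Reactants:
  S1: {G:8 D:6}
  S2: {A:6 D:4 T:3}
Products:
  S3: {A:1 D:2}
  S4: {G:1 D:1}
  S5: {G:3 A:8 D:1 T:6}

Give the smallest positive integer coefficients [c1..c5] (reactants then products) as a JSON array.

Coefficients: [1, 2, 4, 5, 1]

G: 1·8+2·0 = 8 | 4·0+5·1+1·3 = 8
A: 1·0+2·6 = 12 | 4·1+5·0+1·8 = 12
D: 1·6+2·4 = 14 | 4·2+5·1+1·1 = 14
T: 1·0+2·3 = 6 | 4·0+5·0+1·6 = 6
gcd(1,2,4,5,1) = 1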